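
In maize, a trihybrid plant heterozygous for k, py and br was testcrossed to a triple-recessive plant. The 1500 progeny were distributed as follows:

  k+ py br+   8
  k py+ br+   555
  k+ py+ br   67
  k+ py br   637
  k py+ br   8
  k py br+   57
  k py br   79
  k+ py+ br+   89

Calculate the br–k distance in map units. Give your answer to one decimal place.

12.3 map units

The two most frequent reciprocal classes, k py+ br+ and k+ py br, are the parental types, so the F1 was k py+ br+ / k+ py br.
The two rarest classes, k py+ br and k+ py br+, are the double crossovers. Comparing them with the parentals, only the br allele has switched, so br is the middle locus and the order is k – br – py.
Crossovers in the k–br interval produce the single-crossover classes k+ py+ br+ and k py br (89 + 79 = 168) plus the double crossovers (16).
RF(k–br) = (168 + 16) / 1500 = 184/1500 = 0.1227 → 12.3 map units.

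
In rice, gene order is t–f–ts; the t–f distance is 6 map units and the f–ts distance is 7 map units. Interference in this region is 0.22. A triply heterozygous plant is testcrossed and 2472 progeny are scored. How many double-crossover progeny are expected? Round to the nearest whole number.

Map distances give recombination frequencies of 0.060 and 0.070 for the two intervals.
With interference 0.22 (so coincidence = 0.78), expected double-crossover frequency = 0.060 × 0.070 × 0.78 = 0.00328.
Expected number = 0.00328 × 2472 = 8.10 ≈ 8.

8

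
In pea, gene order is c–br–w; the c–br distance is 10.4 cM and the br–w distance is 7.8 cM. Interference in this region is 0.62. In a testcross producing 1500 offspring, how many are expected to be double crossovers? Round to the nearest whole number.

Map distances give recombination frequencies of 0.104 and 0.078 for the two intervals.
With interference 0.62 (so coincidence = 0.38), expected double-crossover frequency = 0.104 × 0.078 × 0.38 = 0.00308.
Expected number = 0.00308 × 1500 = 4.62 ≈ 5.

5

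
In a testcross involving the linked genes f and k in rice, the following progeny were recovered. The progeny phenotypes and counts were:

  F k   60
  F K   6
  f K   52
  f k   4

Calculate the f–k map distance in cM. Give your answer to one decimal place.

8.2 cM

The two most frequent classes, F k (60) and f K (52), are the parental types, so the F1 was F k / f K.
The recombinant classes are F K and f k: 6 + 4 = 10.
Recombination frequency = 10/122 = 0.0820 ≈ 8.2%, i.e. 8.2 cM.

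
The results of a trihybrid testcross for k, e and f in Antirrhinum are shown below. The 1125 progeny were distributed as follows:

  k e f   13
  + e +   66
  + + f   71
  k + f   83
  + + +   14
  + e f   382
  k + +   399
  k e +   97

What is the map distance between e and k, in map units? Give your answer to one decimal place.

The two most frequent reciprocal classes, k + + and + e f, are the parental types, so the F1 was k + + / + e f.
The two rarest classes, + + + and k e f, are the double crossovers. Comparing them with the parentals, only the k allele has switched, so k is the middle locus and the order is f – k – e.
Crossovers in the k–e interval produce the single-crossover classes k e + and + + f (97 + 71 = 168) plus the double crossovers (27).
RF(k–e) = (168 + 27) / 1125 = 195/1125 = 0.1733 → 17.3 map units.

17.3 map units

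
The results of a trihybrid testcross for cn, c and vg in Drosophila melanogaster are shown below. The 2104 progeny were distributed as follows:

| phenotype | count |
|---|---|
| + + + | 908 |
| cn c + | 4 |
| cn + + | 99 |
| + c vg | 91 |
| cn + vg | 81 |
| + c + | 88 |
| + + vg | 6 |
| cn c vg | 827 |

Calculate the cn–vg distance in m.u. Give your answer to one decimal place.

The two most frequent reciprocal classes, + + + and cn c vg, are the parental types, so the F1 was + + + / cn c vg.
The two rarest classes, + + vg and cn c +, are the double crossovers. Comparing them with the parentals, only the vg allele has switched, so vg is the middle locus and the order is cn – vg – c.
Crossovers in the cn–vg interval produce the single-crossover classes cn + + and + c vg (99 + 91 = 190) plus the double crossovers (10).
RF(cn–vg) = (190 + 10) / 2104 = 200/2104 = 0.0951 → 9.5 m.u.

9.5 m.u.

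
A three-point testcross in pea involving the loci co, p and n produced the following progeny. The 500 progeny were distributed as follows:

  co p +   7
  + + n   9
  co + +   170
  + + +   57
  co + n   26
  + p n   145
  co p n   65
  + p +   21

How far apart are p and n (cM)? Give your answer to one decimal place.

12.6 cM

The two most frequent reciprocal classes, co + + and + p n, are the parental types, so the F1 was co + + / + p n.
The two rarest classes, co p + and + + n, are the double crossovers. Comparing them with the parentals, only the p allele has switched, so p is the middle locus and the order is n – p – co.
Crossovers in the n–p interval produce the single-crossover classes co + n and + p + (26 + 21 = 47) plus the double crossovers (16).
RF(n–p) = (47 + 16) / 500 = 63/500 = 0.1260 → 12.6 cM.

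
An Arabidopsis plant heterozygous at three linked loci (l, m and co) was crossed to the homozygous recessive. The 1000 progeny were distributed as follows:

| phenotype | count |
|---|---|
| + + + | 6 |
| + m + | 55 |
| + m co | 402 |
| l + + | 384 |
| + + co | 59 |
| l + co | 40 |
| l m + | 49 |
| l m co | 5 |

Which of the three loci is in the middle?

l

The two most frequent reciprocal classes, + m co and l + +, are the parental types, so the F1 was + m co / l + +.
The two rarest classes, l m co and + + +, are the double crossovers. Comparing them with the parentals, only the l allele has switched, so l is the middle locus and the order is m – l – co.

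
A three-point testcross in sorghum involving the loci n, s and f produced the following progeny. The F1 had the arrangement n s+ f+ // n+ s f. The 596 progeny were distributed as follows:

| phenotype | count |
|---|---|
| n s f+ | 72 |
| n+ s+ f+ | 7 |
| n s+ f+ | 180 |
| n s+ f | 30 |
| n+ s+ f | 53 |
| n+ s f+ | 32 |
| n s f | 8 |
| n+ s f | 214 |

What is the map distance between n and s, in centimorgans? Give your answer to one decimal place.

23.5 centimorgans

The two rarest classes, n+ s+ f+ and n s f, are the double crossovers. Comparing them with the parentals, only the n allele has switched, so n is the middle locus and the order is f – n – s.
Crossovers in the n–s interval produce the single-crossover classes n s f+ and n+ s+ f (72 + 53 = 125) plus the double crossovers (15).
RF(n–s) = (125 + 15) / 596 = 140/596 = 0.2349 → 23.5 centimorgans.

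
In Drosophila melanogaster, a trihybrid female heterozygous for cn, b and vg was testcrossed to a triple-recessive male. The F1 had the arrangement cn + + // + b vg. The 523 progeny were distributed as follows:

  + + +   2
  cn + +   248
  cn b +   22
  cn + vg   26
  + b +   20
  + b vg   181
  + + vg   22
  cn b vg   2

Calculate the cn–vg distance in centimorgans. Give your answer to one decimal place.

The two rarest classes, + + + and cn b vg, are the double crossovers. Comparing them with the parentals, only the cn allele has switched, so cn is the middle locus and the order is b – cn – vg.
Crossovers in the cn–vg interval produce the single-crossover classes cn + vg and + b + (26 + 20 = 46) plus the double crossovers (4).
RF(cn–vg) = (46 + 4) / 523 = 50/523 = 0.0956 → 9.6 centimorgans.

9.6 centimorgans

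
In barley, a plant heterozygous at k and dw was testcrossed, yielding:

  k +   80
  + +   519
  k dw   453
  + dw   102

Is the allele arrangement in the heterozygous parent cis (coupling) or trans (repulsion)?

cis

The two most frequent classes are + + (519) and k dw (453); these are the parental (non-recombinant) types.
So the F1 carried + + on one chromosome and k dw on the other — the recessive alleles are on the same chromosome (cis / coupling).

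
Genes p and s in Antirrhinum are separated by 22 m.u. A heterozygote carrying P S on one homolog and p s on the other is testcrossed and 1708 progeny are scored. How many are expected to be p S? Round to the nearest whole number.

A map distance of 22 m.u. corresponds to a recombination frequency of 0.220.
The F1 is P S / p s, so p S is a recombinant gamete class with expected frequency r/2 = 0.220/2 = 0.1100.
Expected number = 0.1100 × 1708 = 187.88 ≈ 188.

188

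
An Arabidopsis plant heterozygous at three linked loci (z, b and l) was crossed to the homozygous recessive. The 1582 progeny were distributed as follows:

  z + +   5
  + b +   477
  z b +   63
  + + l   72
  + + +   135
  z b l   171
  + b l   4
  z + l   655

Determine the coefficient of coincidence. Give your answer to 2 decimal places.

0.31

The two most frequent reciprocal classes, z + l and + b +, are the parental types, so the F1 was z + l / + b +.
The two rarest classes, z + + and + b l, are the double crossovers. Comparing them with the parentals, only the l allele has switched, so l is the middle locus and the order is z – l – b.
z–l: (135 + 9)/1582 = 0.0910; l–b: (306 + 9)/1582 = 0.1991.
Expected DCO frequency = 0.0910 × 0.1991 ≈ 0.01812; observed = 9/1582 ≈ 0.00569.
Coefficient of coincidence = 0.00569/0.01812 ≈ 0.31.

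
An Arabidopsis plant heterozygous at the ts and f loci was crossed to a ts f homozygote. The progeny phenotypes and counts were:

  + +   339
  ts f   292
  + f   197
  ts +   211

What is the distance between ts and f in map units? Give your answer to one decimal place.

39.3 map units

The two most frequent classes, + + (339) and ts f (292), are the parental types, so the F1 was + + / ts f.
The recombinant classes are + f and ts +: 197 + 211 = 408.
Recombination frequency = 408/1039 = 0.3927 ≈ 39.3%, i.e. 39.3 map units.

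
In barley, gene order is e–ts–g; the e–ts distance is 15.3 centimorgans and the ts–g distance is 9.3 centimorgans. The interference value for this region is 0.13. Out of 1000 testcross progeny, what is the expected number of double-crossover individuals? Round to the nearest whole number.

Map distances give recombination frequencies of 0.153 and 0.093 for the two intervals.
With interference 0.13 (so coincidence = 0.87), expected double-crossover frequency = 0.153 × 0.093 × 0.87 = 0.01238.
Expected number = 0.01238 × 1000 = 12.38 ≈ 12.

12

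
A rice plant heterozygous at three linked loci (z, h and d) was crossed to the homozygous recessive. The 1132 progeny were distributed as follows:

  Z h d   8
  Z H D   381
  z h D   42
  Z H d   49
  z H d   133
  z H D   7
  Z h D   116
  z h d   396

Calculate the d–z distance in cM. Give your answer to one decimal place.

The two most frequent reciprocal classes, Z H D and z h d, are the parental types, so the F1 was Z H D / z h d.
The two rarest classes, z H D and Z h d, are the double crossovers. Comparing them with the parentals, only the z allele has switched, so z is the middle locus and the order is h – z – d.
Crossovers in the z–d interval produce the single-crossover classes Z H d and z h D (49 + 42 = 91) plus the double crossovers (15).
RF(z–d) = (91 + 15) / 1132 = 106/1132 = 0.0936 → 9.4 cM.

9.4 cM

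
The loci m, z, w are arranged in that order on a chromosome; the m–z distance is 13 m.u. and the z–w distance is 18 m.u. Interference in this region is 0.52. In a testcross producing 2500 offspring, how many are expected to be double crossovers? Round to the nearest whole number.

Map distances give recombination frequencies of 0.130 and 0.180 for the two intervals.
With interference 0.52 (so coincidence = 0.48), expected double-crossover frequency = 0.130 × 0.180 × 0.48 = 0.01123.
Expected number = 0.01123 × 2500 = 28.08 ≈ 28.

28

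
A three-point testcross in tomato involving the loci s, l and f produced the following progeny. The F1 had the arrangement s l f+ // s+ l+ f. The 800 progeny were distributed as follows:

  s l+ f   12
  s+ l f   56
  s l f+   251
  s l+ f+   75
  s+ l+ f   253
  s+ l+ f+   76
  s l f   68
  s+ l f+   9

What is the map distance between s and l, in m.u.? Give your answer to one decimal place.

19.0 m.u.

The two rarest classes, s+ l f+ and s l+ f, are the double crossovers. Comparing them with the parentals, only the s allele has switched, so s is the middle locus and the order is f – s – l.
Crossovers in the s–l interval produce the single-crossover classes s l+ f+ and s+ l f (75 + 56 = 131) plus the double crossovers (21).
RF(s–l) = (131 + 21) / 800 = 152/800 = 0.1900 → 19.0 m.u.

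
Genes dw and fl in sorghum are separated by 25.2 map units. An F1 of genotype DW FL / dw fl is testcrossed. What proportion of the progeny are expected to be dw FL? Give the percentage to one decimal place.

12.6%

A map distance of 25.2 map units corresponds to a recombination frequency of 0.252.
The F1 is DW FL / dw fl, so dw FL is a recombinant gamete class with expected frequency r/2 = 0.252/2 = 0.1260.
That is 0.1260 = 12.6% of the progeny.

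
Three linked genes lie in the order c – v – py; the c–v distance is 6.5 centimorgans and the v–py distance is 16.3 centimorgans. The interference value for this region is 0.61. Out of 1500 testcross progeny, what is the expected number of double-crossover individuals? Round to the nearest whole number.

Map distances give recombination frequencies of 0.065 and 0.163 for the two intervals.
With interference 0.61 (so coincidence = 0.39), expected double-crossover frequency = 0.065 × 0.163 × 0.39 = 0.00413.
Expected number = 0.00413 × 1500 = 6.20 ≈ 6.

6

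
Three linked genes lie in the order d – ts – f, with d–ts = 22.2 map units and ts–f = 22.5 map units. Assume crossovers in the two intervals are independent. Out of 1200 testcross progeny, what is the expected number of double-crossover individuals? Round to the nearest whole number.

Map distances give recombination frequencies of 0.222 and 0.225 for the two intervals.
With no interference, expected double-crossover frequency = 0.222 × 0.225 = 0.04995.
Expected number = 0.04995 × 1200 = 59.94 ≈ 60.

60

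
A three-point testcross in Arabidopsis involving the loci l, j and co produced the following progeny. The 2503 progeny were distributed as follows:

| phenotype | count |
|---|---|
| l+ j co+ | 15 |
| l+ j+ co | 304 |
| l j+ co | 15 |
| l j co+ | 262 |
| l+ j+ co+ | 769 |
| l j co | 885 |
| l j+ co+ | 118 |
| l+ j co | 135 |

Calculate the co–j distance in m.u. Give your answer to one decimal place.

23.8 m.u.

The two most frequent reciprocal classes, l+ j+ co+ and l j co, are the parental types, so the F1 was l+ j+ co+ / l j co.
The two rarest classes, l+ j co+ and l j+ co, are the double crossovers. Comparing them with the parentals, only the j allele has switched, so j is the middle locus and the order is l – j – co.
Crossovers in the j–co interval produce the single-crossover classes l+ j+ co and l j co+ (304 + 262 = 566) plus the double crossovers (30).
RF(j–co) = (566 + 30) / 2503 = 596/2503 = 0.2381 → 23.8 m.u.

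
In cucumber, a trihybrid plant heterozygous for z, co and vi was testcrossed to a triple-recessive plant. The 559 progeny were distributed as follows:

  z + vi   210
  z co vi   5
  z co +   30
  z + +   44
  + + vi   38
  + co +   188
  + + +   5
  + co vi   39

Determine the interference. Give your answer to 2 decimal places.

0.23

The two most frequent reciprocal classes, + co + and z + vi, are the parental types, so the F1 was + co + / z + vi.
The two rarest classes, + + + and z co vi, are the double crossovers. Comparing them with the parentals, only the co allele has switched, so co is the middle locus and the order is z – co – vi.
z–co: (68 + 10)/559 = 0.1395; co–vi: (83 + 10)/559 = 0.1664.
Expected DCO frequency = 0.1395 × 0.1664 ≈ 0.02321; observed = 10/559 ≈ 0.01789.
Coefficient of coincidence = 0.01789/0.02321 ≈ 0.77; interference = 1 − 0.77 = 0.23.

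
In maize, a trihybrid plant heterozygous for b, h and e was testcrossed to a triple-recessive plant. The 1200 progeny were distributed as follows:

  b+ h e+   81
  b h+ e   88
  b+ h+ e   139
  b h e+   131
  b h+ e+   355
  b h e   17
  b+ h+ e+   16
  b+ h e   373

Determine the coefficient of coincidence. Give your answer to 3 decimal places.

The two most frequent reciprocal classes, b+ h e and b h+ e+, are the parental types, so the F1 was b+ h e / b h+ e+.
The two rarest classes, b h e and b+ h+ e+, are the double crossovers. Comparing them with the parentals, only the b allele has switched, so b is the middle locus and the order is e – b – h.
e–b: (169 + 33)/1200 = 0.1683; b–h: (270 + 33)/1200 = 0.2525.
Expected DCO frequency = 0.1683 × 0.2525 ≈ 0.04250; observed = 33/1200 ≈ 0.02750.
Coefficient of coincidence = 0.02750/0.04250 ≈ 0.647.

0.647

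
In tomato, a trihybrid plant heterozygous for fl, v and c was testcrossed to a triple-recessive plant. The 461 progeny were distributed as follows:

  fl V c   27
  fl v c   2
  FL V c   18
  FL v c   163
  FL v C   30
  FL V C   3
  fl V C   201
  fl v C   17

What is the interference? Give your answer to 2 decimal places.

The two most frequent reciprocal classes, FL v c and fl V C, are the parental types, so the F1 was FL v c / fl V C.
The two rarest classes, fl v c and FL V C, are the double crossovers. Comparing them with the parentals, only the fl allele has switched, so fl is the middle locus and the order is v – fl – c.
v–fl: (35 + 5)/461 = 0.0868; fl–c: (57 + 5)/461 = 0.1345.
Expected DCO frequency = 0.0868 × 0.1345 ≈ 0.01167; observed = 5/461 ≈ 0.01085.
Coefficient of coincidence = 0.01085/0.01167 ≈ 0.93; interference = 1 − 0.93 = 0.07.

0.07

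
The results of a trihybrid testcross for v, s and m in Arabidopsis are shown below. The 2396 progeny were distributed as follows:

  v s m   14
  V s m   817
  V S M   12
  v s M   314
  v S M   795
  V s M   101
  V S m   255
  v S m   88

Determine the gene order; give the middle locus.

v

The two most frequent reciprocal classes, v S M and V s m, are the parental types, so the F1 was v S M / V s m.
The two rarest classes, V S M and v s m, are the double crossovers. Comparing them with the parentals, only the v allele has switched, so v is the middle locus and the order is m – v – s.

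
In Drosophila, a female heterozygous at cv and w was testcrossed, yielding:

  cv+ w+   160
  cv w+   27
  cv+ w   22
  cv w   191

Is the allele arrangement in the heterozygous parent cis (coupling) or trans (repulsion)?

cis

The two most frequent classes are cv+ w+ (160) and cv w (191); these are the parental (non-recombinant) types.
So the F1 carried cv+ w+ on one chromosome and cv w on the other — the recessive alleles are on the same chromosome (cis / coupling).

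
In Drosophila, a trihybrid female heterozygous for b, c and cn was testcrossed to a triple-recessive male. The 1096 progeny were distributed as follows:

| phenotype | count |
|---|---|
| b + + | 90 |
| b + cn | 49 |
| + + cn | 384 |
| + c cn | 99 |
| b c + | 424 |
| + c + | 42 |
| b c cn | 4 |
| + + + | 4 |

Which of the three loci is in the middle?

The two most frequent reciprocal classes, + + cn and b c +, are the parental types, so the F1 was + + cn / b c +.
The two rarest classes, + + + and b c cn, are the double crossovers. Comparing them with the parentals, only the cn allele has switched, so cn is the middle locus and the order is b – cn – c.

cn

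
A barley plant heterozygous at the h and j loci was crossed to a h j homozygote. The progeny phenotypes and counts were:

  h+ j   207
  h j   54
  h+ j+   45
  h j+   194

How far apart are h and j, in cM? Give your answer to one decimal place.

The two most frequent classes, h+ j (207) and h j+ (194), are the parental types, so the F1 was h+ j / h j+.
The recombinant classes are h+ j+ and h j: 45 + 54 = 99.
Recombination frequency = 99/500 = 0.1980 ≈ 19.8%, i.e. 19.8 cM.

19.8 cM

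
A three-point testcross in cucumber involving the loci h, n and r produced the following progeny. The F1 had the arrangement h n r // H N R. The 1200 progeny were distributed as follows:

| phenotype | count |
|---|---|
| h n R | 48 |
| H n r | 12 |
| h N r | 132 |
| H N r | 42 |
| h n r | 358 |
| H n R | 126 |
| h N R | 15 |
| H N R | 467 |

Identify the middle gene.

The two rarest classes, H n r and h N R, are the double crossovers. Comparing them with the parentals, only the h allele has switched, so h is the middle locus and the order is n – h – r.

h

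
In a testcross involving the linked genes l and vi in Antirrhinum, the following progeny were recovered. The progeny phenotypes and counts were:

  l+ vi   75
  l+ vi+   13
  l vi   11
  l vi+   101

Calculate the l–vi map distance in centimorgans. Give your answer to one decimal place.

The two most frequent classes, l+ vi (75) and l vi+ (101), are the parental types, so the F1 was l+ vi / l vi+.
The recombinant classes are l+ vi+ and l vi: 13 + 11 = 24.
Recombination frequency = 24/200 = 0.1200 ≈ 12.0%, i.e. 12.0 centimorgans.

12.0 centimorgans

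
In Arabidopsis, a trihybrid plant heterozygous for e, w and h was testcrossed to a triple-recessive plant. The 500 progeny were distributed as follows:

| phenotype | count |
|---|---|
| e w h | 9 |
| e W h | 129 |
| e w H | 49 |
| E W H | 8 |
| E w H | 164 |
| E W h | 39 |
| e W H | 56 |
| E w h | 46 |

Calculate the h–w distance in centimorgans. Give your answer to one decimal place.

The two most frequent reciprocal classes, E w H and e W h, are the parental types, so the F1 was E w H / e W h.
The two rarest classes, E W H and e w h, are the double crossovers. Comparing them with the parentals, only the w allele has switched, so w is the middle locus and the order is h – w – e.
Crossovers in the h–w interval produce the single-crossover classes E w h and e W H (46 + 56 = 102) plus the double crossovers (17).
RF(h–w) = (102 + 17) / 500 = 119/500 = 0.2380 → 23.8 centimorgans.

23.8 centimorgans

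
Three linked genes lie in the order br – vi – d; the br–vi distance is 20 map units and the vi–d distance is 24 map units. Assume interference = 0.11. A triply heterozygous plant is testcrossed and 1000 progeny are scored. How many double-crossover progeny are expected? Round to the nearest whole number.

Map distances give recombination frequencies of 0.200 and 0.240 for the two intervals.
With interference 0.11 (so coincidence = 0.89), expected double-crossover frequency = 0.200 × 0.240 × 0.89 = 0.04272.
Expected number = 0.04272 × 1000 = 42.72 ≈ 43.

43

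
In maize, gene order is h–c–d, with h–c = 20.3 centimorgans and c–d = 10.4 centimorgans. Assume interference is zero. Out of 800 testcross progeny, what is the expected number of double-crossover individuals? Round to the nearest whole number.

17

Map distances give recombination frequencies of 0.203 and 0.104 for the two intervals.
With no interference, expected double-crossover frequency = 0.203 × 0.104 = 0.02111.
Expected number = 0.02111 × 800 = 16.89 ≈ 17.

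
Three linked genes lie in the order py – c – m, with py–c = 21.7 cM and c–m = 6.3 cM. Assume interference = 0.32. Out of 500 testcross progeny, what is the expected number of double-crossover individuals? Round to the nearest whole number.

Map distances give recombination frequencies of 0.217 and 0.063 for the two intervals.
With interference 0.32 (so coincidence = 0.68), expected double-crossover frequency = 0.217 × 0.063 × 0.68 = 0.00930.
Expected number = 0.00930 × 500 = 4.65 ≈ 5.

5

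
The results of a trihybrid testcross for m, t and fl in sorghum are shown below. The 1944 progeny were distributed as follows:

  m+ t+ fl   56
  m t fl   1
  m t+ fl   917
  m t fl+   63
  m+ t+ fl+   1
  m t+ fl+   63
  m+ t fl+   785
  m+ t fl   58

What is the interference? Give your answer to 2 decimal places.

The two most frequent reciprocal classes, m t+ fl and m+ t fl+, are the parental types, so the F1 was m t+ fl / m+ t fl+.
The two rarest classes, m t fl and m+ t+ fl+, are the double crossovers. Comparing them with the parentals, only the t allele has switched, so t is the middle locus and the order is m – t – fl.
m–t: (119 + 2)/1944 = 0.0622; t–fl: (121 + 2)/1944 = 0.0633.
Expected DCO frequency = 0.0622 × 0.0633 ≈ 0.00394; observed = 2/1944 ≈ 0.00103.
Coefficient of coincidence = 0.00103/0.00394 ≈ 0.26; interference = 1 − 0.26 = 0.74.

0.74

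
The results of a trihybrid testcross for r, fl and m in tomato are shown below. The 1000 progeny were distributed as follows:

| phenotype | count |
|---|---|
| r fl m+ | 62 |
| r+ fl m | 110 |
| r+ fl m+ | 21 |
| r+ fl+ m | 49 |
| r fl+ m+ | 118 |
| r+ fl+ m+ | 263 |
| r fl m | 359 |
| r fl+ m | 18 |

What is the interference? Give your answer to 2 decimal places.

The two most frequent reciprocal classes, r+ fl+ m+ and r fl m, are the parental types, so the F1 was r+ fl+ m+ / r fl m.
The two rarest classes, r+ fl m+ and r fl+ m, are the double crossovers. Comparing them with the parentals, only the fl allele has switched, so fl is the middle locus and the order is m – fl – r.
m–fl: (111 + 39)/1000 = 0.1500; fl–r: (228 + 39)/1000 = 0.2670.
Expected DCO frequency = 0.1500 × 0.2670 ≈ 0.04005; observed = 39/1000 ≈ 0.03900.
Coefficient of coincidence = 0.03900/0.04005 ≈ 0.97; interference = 1 − 0.97 = 0.03.

0.03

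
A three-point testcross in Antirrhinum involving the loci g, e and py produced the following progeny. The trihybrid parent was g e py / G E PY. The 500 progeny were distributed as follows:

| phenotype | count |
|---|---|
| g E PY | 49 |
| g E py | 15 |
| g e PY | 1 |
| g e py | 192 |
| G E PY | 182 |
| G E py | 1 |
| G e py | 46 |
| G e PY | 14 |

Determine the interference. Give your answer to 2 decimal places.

The two rarest classes, g e PY and G E py, are the double crossovers. Comparing them with the parentals, only the py allele has switched, so py is the middle locus and the order is g – py – e.
g–py: (95 + 2)/500 = 0.1940; py–e: (29 + 2)/500 = 0.0620.
Expected DCO frequency = 0.1940 × 0.0620 ≈ 0.01203; observed = 2/500 ≈ 0.00400.
Coefficient of coincidence = 0.00400/0.01203 ≈ 0.33; interference = 1 − 0.33 = 0.67.

0.67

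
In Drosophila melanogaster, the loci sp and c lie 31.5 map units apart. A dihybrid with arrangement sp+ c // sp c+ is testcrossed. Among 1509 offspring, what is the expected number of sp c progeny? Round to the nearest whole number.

238

A map distance of 31.5 map units corresponds to a recombination frequency of 0.315.
The F1 is sp+ c / sp c+, so sp c is a recombinant gamete class with expected frequency r/2 = 0.315/2 = 0.1575.
Expected number = 0.1575 × 1509 = 237.67 ≈ 238.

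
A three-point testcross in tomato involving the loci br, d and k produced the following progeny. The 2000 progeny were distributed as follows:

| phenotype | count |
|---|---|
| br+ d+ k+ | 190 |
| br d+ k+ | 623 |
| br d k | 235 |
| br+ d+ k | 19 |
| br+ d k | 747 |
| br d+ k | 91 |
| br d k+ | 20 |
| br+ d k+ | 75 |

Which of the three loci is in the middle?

The two most frequent reciprocal classes, br d+ k+ and br+ d k, are the parental types, so the F1 was br d+ k+ / br+ d k.
The two rarest classes, br d k+ and br+ d+ k, are the double crossovers. Comparing them with the parentals, only the d allele has switched, so d is the middle locus and the order is k – d – br.

d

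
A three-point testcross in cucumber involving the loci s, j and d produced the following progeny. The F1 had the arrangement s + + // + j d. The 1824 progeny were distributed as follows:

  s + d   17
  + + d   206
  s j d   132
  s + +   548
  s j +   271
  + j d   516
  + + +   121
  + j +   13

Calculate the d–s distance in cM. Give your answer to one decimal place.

The two rarest classes, s + d and + j +, are the double crossovers. Comparing them with the parentals, only the d allele has switched, so d is the middle locus and the order is j – d – s.
Crossovers in the d–s interval produce the single-crossover classes + + + and s j d (121 + 132 = 253) plus the double crossovers (30).
RF(d–s) = (253 + 30) / 1824 = 283/1824 = 0.1552 → 15.5 cM.

15.5 cM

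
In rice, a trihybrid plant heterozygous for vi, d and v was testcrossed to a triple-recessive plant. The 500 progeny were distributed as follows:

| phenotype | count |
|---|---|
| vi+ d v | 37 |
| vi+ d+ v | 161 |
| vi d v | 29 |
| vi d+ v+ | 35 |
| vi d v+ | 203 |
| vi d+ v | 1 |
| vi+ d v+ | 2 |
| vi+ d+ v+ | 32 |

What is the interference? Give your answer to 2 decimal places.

The two most frequent reciprocal classes, vi d v+ and vi+ d+ v, are the parental types, so the F1 was vi d v+ / vi+ d+ v.
The two rarest classes, vi+ d v+ and vi d+ v, are the double crossovers. Comparing them with the parentals, only the vi allele has switched, so vi is the middle locus and the order is v – vi – d.
v–vi: (61 + 3)/500 = 0.1280; vi–d: (72 + 3)/500 = 0.1500.
Expected DCO frequency = 0.1280 × 0.1500 ≈ 0.01920; observed = 3/500 ≈ 0.00600.
Coefficient of coincidence = 0.00600/0.01920 ≈ 0.31; interference = 1 − 0.31 = 0.69.

0.69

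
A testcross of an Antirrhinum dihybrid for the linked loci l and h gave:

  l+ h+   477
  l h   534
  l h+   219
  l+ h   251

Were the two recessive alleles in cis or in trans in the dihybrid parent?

cis

The two most frequent classes are l+ h+ (477) and l h (534); these are the parental (non-recombinant) types.
So the F1 carried l+ h+ on one chromosome and l h on the other — the recessive alleles are on the same chromosome (cis / coupling).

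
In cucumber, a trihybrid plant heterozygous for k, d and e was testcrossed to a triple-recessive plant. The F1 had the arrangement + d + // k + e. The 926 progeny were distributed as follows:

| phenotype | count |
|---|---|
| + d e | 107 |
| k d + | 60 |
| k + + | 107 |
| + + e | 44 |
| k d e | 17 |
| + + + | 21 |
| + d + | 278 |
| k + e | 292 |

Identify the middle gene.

The two rarest classes, + + + and k d e, are the double crossovers. Comparing them with the parentals, only the d allele has switched, so d is the middle locus and the order is k – d – e.

d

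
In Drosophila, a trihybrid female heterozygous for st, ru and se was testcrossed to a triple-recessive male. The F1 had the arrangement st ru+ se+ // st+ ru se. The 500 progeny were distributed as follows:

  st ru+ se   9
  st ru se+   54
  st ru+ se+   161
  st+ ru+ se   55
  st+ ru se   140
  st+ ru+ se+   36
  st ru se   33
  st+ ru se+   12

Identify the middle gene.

The two rarest classes, st ru+ se and st+ ru se+, are the double crossovers. Comparing them with the parentals, only the se allele has switched, so se is the middle locus and the order is ru – se – st.

se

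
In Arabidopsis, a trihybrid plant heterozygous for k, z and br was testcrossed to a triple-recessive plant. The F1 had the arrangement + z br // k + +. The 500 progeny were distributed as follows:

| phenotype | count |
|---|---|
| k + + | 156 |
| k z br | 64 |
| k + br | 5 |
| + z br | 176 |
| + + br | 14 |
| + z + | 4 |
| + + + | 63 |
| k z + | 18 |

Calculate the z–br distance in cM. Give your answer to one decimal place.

8.2 cM

The two rarest classes, + z + and k + br, are the double crossovers. Comparing them with the parentals, only the br allele has switched, so br is the middle locus and the order is k – br – z.
Crossovers in the br–z interval produce the single-crossover classes + + br and k z + (14 + 18 = 32) plus the double crossovers (9).
RF(br–z) = (32 + 9) / 500 = 41/500 = 0.0820 → 8.2 cM.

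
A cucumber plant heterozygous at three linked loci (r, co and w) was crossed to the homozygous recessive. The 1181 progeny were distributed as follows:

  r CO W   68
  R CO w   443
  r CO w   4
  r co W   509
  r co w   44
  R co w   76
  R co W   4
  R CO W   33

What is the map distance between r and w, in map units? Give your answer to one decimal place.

7.2 map units

The two most frequent reciprocal classes, R CO w and r co W, are the parental types, so the F1 was R CO w / r co W.
The two rarest classes, r CO w and R co W, are the double crossovers. Comparing them with the parentals, only the r allele has switched, so r is the middle locus and the order is w – r – co.
Crossovers in the w–r interval produce the single-crossover classes R CO W and r co w (33 + 44 = 77) plus the double crossovers (8).
RF(w–r) = (77 + 8) / 1181 = 85/1181 = 0.0720 → 7.2 map units.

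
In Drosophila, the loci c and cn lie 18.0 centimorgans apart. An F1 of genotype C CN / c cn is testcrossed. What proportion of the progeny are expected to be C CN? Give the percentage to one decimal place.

41.0%

A map distance of 18.0 centimorgans corresponds to a recombination frequency of 0.180.
The F1 is C CN / c cn, so C CN is a parental gamete class with expected frequency (1 − r)/2 = 0.820/2 = 0.4100.
That is 0.4100 = 41.0% of the progeny.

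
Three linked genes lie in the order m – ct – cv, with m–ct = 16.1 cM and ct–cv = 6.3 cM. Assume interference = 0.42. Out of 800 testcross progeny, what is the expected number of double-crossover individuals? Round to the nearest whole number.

5

Map distances give recombination frequencies of 0.161 and 0.063 for the two intervals.
With interference 0.42 (so coincidence = 0.58), expected double-crossover frequency = 0.161 × 0.063 × 0.58 = 0.00588.
Expected number = 0.00588 × 800 = 4.71 ≈ 5.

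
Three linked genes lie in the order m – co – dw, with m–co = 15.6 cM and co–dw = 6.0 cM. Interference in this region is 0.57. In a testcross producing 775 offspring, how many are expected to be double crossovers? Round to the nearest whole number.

3

Map distances give recombination frequencies of 0.156 and 0.060 for the two intervals.
With interference 0.57 (so coincidence = 0.43), expected double-crossover frequency = 0.156 × 0.060 × 0.43 = 0.00402.
Expected number = 0.00402 × 775 = 3.12 ≈ 3.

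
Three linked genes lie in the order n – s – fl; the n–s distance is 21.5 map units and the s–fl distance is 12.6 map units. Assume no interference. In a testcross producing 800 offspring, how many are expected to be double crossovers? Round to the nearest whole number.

Map distances give recombination frequencies of 0.215 and 0.126 for the two intervals.
With no interference, expected double-crossover frequency = 0.215 × 0.126 = 0.02709.
Expected number = 0.02709 × 800 = 21.67 ≈ 22.

22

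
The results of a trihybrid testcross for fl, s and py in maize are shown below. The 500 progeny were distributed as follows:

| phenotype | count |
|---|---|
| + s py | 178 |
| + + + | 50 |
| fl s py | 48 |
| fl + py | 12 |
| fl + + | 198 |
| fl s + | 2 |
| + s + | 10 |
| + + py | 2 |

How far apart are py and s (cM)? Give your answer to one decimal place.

5.2 cM

The two most frequent reciprocal classes, fl + + and + s py, are the parental types, so the F1 was fl + + / + s py.
The two rarest classes, fl s + and + + py, are the double crossovers. Comparing them with the parentals, only the s allele has switched, so s is the middle locus and the order is fl – s – py.
Crossovers in the s–py interval produce the single-crossover classes fl + py and + s + (12 + 10 = 22) plus the double crossovers (4).
RF(s–py) = (22 + 4) / 500 = 26/500 = 0.0520 → 5.2 cM.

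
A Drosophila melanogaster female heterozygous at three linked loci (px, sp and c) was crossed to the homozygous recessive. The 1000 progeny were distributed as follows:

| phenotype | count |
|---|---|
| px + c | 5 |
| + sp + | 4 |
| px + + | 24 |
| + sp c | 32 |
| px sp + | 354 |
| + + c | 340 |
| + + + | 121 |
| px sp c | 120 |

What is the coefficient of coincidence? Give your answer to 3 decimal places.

The two most frequent reciprocal classes, px sp + and + + c, are the parental types, so the F1 was px sp + / + + c.
The two rarest classes, + sp + and px + c, are the double crossovers. Comparing them with the parentals, only the px allele has switched, so px is the middle locus and the order is c – px – sp.
c–px: (241 + 9)/1000 = 0.2500; px–sp: (56 + 9)/1000 = 0.0650.
Expected DCO frequency = 0.2500 × 0.0650 ≈ 0.01625; observed = 9/1000 ≈ 0.00900.
Coefficient of coincidence = 0.00900/0.01625 ≈ 0.554.

0.554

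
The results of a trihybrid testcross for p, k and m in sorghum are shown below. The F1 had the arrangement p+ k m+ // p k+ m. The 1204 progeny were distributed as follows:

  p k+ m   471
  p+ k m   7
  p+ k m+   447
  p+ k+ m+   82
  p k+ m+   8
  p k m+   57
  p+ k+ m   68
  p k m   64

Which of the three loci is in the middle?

The two rarest classes, p+ k m and p k+ m+, are the double crossovers. Comparing them with the parentals, only the m allele has switched, so m is the middle locus and the order is p – m – k.

m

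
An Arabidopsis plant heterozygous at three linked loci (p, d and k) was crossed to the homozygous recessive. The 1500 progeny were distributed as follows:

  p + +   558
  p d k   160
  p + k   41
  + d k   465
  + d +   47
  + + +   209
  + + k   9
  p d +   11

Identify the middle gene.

d

The two most frequent reciprocal classes, p + + and + d k, are the parental types, so the F1 was p + + / + d k.
The two rarest classes, p d + and + + k, are the double crossovers. Comparing them with the parentals, only the d allele has switched, so d is the middle locus and the order is p – d – k.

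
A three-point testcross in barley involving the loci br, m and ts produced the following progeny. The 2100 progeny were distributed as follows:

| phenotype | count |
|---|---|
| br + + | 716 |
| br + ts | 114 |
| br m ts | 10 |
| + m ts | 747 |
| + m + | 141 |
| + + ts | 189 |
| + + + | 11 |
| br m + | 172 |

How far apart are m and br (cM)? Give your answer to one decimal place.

The two most frequent reciprocal classes, + m ts and br + +, are the parental types, so the F1 was + m ts / br + +.
The two rarest classes, br m ts and + + +, are the double crossovers. Comparing them with the parentals, only the br allele has switched, so br is the middle locus and the order is m – br – ts.
Crossovers in the m–br interval produce the single-crossover classes + + ts and br m + (189 + 172 = 361) plus the double crossovers (21).
RF(m–br) = (361 + 21) / 2100 = 382/2100 = 0.1819 → 18.2 cM.

18.2 cM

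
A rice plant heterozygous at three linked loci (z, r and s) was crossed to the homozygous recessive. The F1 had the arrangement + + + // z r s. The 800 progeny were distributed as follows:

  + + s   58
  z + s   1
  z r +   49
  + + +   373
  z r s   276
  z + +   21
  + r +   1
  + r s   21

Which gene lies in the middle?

r

The two rarest classes, + r + and z + s, are the double crossovers. Comparing them with the parentals, only the r allele has switched, so r is the middle locus and the order is z – r – s.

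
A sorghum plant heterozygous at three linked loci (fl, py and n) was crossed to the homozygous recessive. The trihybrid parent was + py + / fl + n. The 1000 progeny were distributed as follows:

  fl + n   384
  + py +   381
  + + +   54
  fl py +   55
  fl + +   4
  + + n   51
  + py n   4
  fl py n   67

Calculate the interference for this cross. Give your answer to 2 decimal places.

0.46

The two rarest classes, + py n and fl + +, are the double crossovers. Comparing them with the parentals, only the n allele has switched, so n is the middle locus and the order is py – n – fl.
py–n: (121 + 8)/1000 = 0.1290; n–fl: (106 + 8)/1000 = 0.1140.
Expected DCO frequency = 0.1290 × 0.1140 ≈ 0.01471; observed = 8/1000 ≈ 0.00800.
Coefficient of coincidence = 0.00800/0.01471 ≈ 0.54; interference = 1 − 0.54 = 0.46.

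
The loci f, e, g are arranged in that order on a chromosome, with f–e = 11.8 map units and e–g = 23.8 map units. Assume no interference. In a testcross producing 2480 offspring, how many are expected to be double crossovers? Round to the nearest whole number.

Map distances give recombination frequencies of 0.118 and 0.238 for the two intervals.
With no interference, expected double-crossover frequency = 0.118 × 0.238 = 0.02808.
Expected number = 0.02808 × 2480 = 69.65 ≈ 70.

70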